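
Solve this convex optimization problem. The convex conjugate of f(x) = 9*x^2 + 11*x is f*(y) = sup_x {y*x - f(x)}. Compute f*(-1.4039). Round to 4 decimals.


f*(y) = sup_x {y*x - a*x^2 - b*x} = sup_x {(y-b)*x - a*x^2}
FOC: (y - b) - 2a*x = 0 => x* = (y - b)/(2a)
x* = (-1.4039 - 11)/(2*9) = -0.6891
f*(-1.4039) = (y-b)^2/(4a) = (-1.4039 - 11)^2/(4*9)
= 153.8567/36 = 4.2738


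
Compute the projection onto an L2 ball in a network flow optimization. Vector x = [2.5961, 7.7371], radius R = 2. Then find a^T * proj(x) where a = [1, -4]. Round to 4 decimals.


Step 1: Compute ||x|| (intermediates to 6 decimals).
||x|| = sqrt(2.5961^2 + 7.7371^2) = 8.161033
Step 2: Project.
Since ||x|| > R, scale = R/||x|| = 2/8.161033 = 0.245067, proj(x) = scale * x
proj(x) = [0.636218, 1.896108]
Step 3: Dot product.
a^T * proj(x) = 1*0.636218 - 4*1.896108 = -6.9482


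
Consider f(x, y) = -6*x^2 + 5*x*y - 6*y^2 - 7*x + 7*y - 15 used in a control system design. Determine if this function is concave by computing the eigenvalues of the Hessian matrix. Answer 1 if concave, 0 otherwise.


The Hessian of f(x,y) = -6*x^2 + 5*x*y - 6*y^2 - 7*x + 7*y - 15 is:
H = [[-12, 5], [5, -12]]
Trace = -12 - 12 = -24
Determinant = -12*-12 - (5)^2 = 119
Discriminant = (-24)^2 - 4*119 = 100.0
Eigenvalues: lambda_1 = -17.0, lambda_2 = -7.0
The function is concave.

1


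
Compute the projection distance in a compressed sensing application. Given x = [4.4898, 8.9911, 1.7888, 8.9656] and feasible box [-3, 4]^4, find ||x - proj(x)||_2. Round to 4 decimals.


Project each component onto [-3, 4].
clip(4.4898) = 4.0, clip(8.9911) = 4.0, clip(1.7888) = 1.7888, clip(8.9656) = 4.0
Projection = [4.0, 4.0, 1.7888, 4.0]
Squared diffs: [0.2399, 24.9111, 0.0, 24.6572]
Distance = sqrt(49.8082) = 7.0575


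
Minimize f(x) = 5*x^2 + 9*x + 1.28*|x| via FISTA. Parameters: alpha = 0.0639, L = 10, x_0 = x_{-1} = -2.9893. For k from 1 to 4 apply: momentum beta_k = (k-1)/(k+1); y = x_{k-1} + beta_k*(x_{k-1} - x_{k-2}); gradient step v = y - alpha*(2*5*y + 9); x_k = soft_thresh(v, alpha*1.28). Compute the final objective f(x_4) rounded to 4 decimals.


FISTA on f(x) = 5*x^2 + 9*x + 1.28*|x|
L = 10, alpha = 0.0639
Iteration 1: beta = 0.0, y = -2.9893 + 0.0*(-2.9893 + 2.9893) = -2.9893
  grad(y) = -20.893, v = y - alpha*grad = -1.6542
  prox(v) = soft_thresh(-1.6542, 0.0818) = -1.5724
Iteration 2: beta = 0.3333, y = -1.5724 + 0.3333*(-1.5724 + 2.9893) = -1.1002
  grad(y) = -2.0016, v = y - alpha*grad = -0.9723
  prox(v) = soft_thresh(-0.9723, 0.0818) = -0.8905
Iteration 3: beta = 0.5, y = -0.8905 + 0.5*(-0.8905 + 1.5724) = -0.5495
  grad(y) = 3.5052, v = y - alpha*grad = -0.7735
  prox(v) = soft_thresh(-0.7735, 0.0818) = -0.6917
Iteration 4: beta = 0.6, y = -0.6917 + 0.6*(-0.6917 + 0.8905) = -0.5724
  grad(y) = 3.2761, v = y - alpha*grad = -0.7817
  prox(v) = soft_thresh(-0.7817, 0.0818) = -0.6999
f(x_4) = 5*(-0.6999)^2 + 9*(-0.6999) + 1.28*|-0.6999| = -2.954


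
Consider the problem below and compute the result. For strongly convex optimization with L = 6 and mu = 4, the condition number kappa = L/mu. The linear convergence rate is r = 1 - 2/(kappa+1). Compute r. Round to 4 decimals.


Step 1: Compute the condition number.
kappa = L/mu = 6/4 = 1.5
Step 2: Compute the convergence rate.
r = 1 - 2/(kappa + 1) = 1 - 2*mu/(L + mu) = (L - mu)/(L + mu) = 2/10 = 0.2


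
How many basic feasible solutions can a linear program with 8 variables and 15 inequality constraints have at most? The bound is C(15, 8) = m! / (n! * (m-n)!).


Each vertex corresponds to some choice of n active constraints out of m, so the number of vertices is at most C(m, n) = m! / (n!(m-n)!).
m = 15, n = 8
Numerator: 15 * 14 * 13 * 12 * 11 * 10 * 9 * 8
Denominator: 8! = 40320
C(15, 8) = 6435


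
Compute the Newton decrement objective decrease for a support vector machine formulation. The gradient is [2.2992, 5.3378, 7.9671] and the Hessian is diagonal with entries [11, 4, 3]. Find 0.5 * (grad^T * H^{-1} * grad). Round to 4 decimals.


Step 1: H is diagonal, so H^(-1) * g = [0.209, 1.3345, 2.6557].
Step 2: g^T H^(-1) g = sum_i g_i^2 / H_ii
  = (2.2992)^2/11 + (5.3378)^2/4 + (7.9671)^2/3
  = 0.4806 + 7.123 + 21.1582 = 28.7618
Step 3: Objective decrease = 0.5 * g^T H^(-1) g = 14.3809


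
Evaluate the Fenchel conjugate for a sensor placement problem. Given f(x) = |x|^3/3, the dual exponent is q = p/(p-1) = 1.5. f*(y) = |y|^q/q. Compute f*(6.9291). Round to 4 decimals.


The conjugate exponent q satisfies 1/p + 1/q = 1.
p = 3, so q = 3/(3 - 1) = 1.5
|y|^q = 6.9291^1.5 = 18.2396
f*(6.9291) = 18.2396 / 1.5 = 12.1597


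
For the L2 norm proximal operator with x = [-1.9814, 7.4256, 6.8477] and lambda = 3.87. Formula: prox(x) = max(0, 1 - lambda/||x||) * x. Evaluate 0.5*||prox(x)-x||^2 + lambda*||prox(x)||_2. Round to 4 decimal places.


Step 1: Compute ||x||.
||x|| = 10.2935
Step 2: Compute scaling factor.
scale = max(0, 1 - 3.87/10.2935) = 0.624
Step 3: prox(x) = [-1.2365, 4.6338, 4.2732]
||prox(x)|| = 6.4235
Step 4: Proximal objective.
0.5*||prox-x||^2 = 7.4885
lambda*||prox|| = 24.8589
Total = 32.3475


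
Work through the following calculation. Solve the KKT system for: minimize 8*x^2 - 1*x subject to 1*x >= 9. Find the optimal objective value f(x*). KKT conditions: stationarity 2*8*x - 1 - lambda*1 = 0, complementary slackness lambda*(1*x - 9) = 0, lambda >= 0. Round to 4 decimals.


Step 1: Try lambda = 0 (constraint inactive).
x_unc = 1/(2*8) = 0.0625
Check: 1*0.0625 = 0.0625 < 9 -- violated!
Step 2: Constraint must be active: 1*x = 9
x* = 9/1 = 9.0
lambda = (2*8*9.0 - 1)/1 = 143.0
Step 3: Compute optimal value.
f(x*) = 8*9.0^2 - 1*9.0 = 639.0


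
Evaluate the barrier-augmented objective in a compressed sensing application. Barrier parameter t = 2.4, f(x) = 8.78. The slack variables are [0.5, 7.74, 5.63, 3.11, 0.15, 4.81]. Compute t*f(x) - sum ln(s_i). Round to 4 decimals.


Step 1: Compute log-barrier.
ln values: [-0.6931, 2.0464, 1.7281, 1.1346, -1.8971, 1.5707]
phi = -(-0.6931 + 2.0464 + 1.7281 + 1.1346 - 1.8971 + 1.5707) = -3.8896
Step 2: Compute augmented objective.
t*f(x) = 2.4*8.78 = 21.072
Total = 21.072 - 3.8896 = 17.1824


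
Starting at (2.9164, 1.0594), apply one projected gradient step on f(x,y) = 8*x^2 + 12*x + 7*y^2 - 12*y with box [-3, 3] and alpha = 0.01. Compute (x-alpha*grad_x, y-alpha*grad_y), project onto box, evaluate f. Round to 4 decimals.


Step 1: Compute gradient at (2.9164, 1.0594).
grad_x = 2*8*2.9164 + 12 = 58.6624
grad_y = 2*7*1.0594 - 12 = 2.8316
Step 2: Gradient step.
x_raw = 2.9164 - 0.01*58.6624 = 2.3298
y_raw = 1.0594 - 0.01*2.8316 = 1.0311
Step 3: Project onto [-3, 3].
x_proj = clip(2.3298) = 2.3298
y_proj = clip(1.0311) = 1.0311
Step 4: Evaluate f.
f(2.3298, 1.0311) = 66.4491


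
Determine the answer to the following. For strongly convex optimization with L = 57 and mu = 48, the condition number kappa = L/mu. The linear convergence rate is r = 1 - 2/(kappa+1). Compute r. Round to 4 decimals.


Step 1: Compute the condition number.
kappa = L/mu = 57/48 = 1.1875
Step 2: Compute the convergence rate.
r = 1 - 2/(kappa + 1) = 1 - 2*mu/(L + mu) = (L - mu)/(L + mu) = 9/105 = 0.0857


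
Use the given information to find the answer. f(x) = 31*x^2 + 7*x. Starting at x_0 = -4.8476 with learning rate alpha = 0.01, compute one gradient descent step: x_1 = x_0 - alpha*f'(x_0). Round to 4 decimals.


We compute the gradient at x_0 and apply the update.
f'(x) = 62*x + 7
f'(-4.8476) = 62*-4.8476 + 7 = -293.5512
x_1 = -4.8476 - 0.01*-293.5512 = -1.9121


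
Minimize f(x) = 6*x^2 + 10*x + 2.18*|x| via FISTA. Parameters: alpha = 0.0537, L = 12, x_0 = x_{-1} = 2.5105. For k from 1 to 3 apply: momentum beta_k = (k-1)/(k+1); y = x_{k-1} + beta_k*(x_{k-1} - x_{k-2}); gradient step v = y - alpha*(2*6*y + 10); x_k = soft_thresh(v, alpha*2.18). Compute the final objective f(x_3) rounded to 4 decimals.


FISTA on f(x) = 6*x^2 + 10*x + 2.18*|x|
L = 12, alpha = 0.0537
Iteration 1: beta = 0.0, y = 2.5105 + 0.0*(2.5105 - 2.5105) = 2.5105
  grad(y) = 40.126, v = y - alpha*grad = 0.3557
  prox(v) = soft_thresh(0.3557, 0.1171) = 0.2387
Iteration 2: beta = 0.3333, y = 0.2387 + 0.3333*(0.2387 - 2.5105) = -0.5186
  grad(y) = 3.7767, v = y - alpha*grad = -0.7214
  prox(v) = soft_thresh(-0.7214, 0.1171) = -0.6044
Iteration 3: beta = 0.5, y = -0.6044 + 0.5*(-0.6044 - 0.2387) = -1.0259
  grad(y) = -2.3103, v = y - alpha*grad = -0.9018
  prox(v) = soft_thresh(-0.9018, 0.1171) = -0.7847
f(x_3) = 6*(-0.7847)^2 + 10*(-0.7847) + 2.18*|-0.7847| = -2.4418


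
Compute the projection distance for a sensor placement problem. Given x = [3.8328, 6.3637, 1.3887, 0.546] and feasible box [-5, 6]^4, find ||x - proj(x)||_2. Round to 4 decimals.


Project each component onto [-5, 6].
clip(3.8328) = 3.8328, clip(6.3637) = 6.0, clip(1.3887) = 1.3887, clip(0.546) = 0.546
Projection = [3.8328, 6.0, 1.3887, 0.546]
Squared diffs: [0.0, 0.1323, 0.0, 0.0]
Distance = sqrt(0.1323) = 0.3637


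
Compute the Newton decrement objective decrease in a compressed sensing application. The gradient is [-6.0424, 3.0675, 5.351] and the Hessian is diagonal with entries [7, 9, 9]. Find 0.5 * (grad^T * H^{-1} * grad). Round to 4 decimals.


Step 1: H is diagonal, so H^(-1) * g = [-0.8632, 0.3408, 0.5946].
Step 2: g^T H^(-1) g = sum_i g_i^2 / H_ii
  = (-6.0424)^2/7 + (3.0675)^2/9 + (5.351)^2/9
  = 5.2158 + 1.0455 + 3.1815 = 9.4428
Step 3: Objective decrease = 0.5 * g^T H^(-1) g = 4.7214


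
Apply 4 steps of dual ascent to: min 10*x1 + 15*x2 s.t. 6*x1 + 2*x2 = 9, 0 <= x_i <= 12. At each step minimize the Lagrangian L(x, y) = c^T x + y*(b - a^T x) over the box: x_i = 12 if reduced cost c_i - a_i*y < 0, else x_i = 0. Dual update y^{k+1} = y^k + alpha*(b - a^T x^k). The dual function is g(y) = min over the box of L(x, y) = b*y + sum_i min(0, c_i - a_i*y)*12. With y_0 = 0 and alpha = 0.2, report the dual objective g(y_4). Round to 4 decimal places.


Dual ascent for LP: min 10*x1 + 15*x2, 6*x1 + 2*x2 = 9, 0 <= x_i <= 12
Step 1: y^k = 0.0, reduced costs: (10.0, 15.0)
  x^k = (0.0, 0.0), subgradient = b - a^T x = 9.0
  y^{k+1} = 0.0 + 0.2*9.0 = 1.8
Step 2: y^k = 1.8, reduced costs: (-0.8, 11.4)
  x^k = (12.0, 0.0), subgradient = b - a^T x = -63.0
  y^{k+1} = 1.8 + 0.2*-63.0 = -10.8
Step 3: y^k = -10.8, reduced costs: (74.8, 36.6)
  x^k = (0.0, 0.0), subgradient = b - a^T x = 9.0
  y^{k+1} = -10.8 + 0.2*9.0 = -9.0
Step 4: y^k = -9.0, reduced costs: (64.0, 33.0)
  x^k = (0.0, 0.0), subgradient = b - a^T x = 9.0
  y^{k+1} = -9.0 + 0.2*9.0 = -7.2
Dual objective at y_4 = -7.2: reduced costs (53.2, 29.4), box minimizer x = (0.0, 0.0)
g(y_4) = b*y + (c1 - a1*y)*x1 + (c2 - a2*y)*x2 = 9*(-7.2) + 53.2*0.0 + 29.4*0.0 = -64.8 + 0.0 + 0.0 = -64.8


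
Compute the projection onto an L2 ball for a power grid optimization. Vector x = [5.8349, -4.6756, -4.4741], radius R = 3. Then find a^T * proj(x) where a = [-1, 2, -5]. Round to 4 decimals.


Step 1: Compute ||x|| (intermediates to 6 decimals).
||x|| = sqrt(5.8349^2 + (-4.6756)^2 + (-4.4741)^2) = 8.713487
Step 2: Project.
Since ||x|| > R, scale = R/||x|| = 3/8.713487 = 0.344294, proj(x) = scale * x
proj(x) = [2.008921, -1.609781, -1.540406]
Step 3: Dot product.
a^T * proj(x) = -1*2.008921 + 2*(-1.609781) - 5*(-1.540406) = 2.4735


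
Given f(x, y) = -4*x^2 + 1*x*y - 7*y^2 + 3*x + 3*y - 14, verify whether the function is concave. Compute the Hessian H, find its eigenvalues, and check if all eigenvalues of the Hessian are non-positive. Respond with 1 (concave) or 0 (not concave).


The Hessian of f(x,y) = -4*x^2 + 1*x*y - 7*y^2 + 3*x + 3*y - 14 is:
H = [[-8, 1], [1, -14]]
Trace = -8 - 14 = -22
Determinant = -8*-14 - (1)^2 = 111
Discriminant = (-22)^2 - 4*111 = 40.0
Eigenvalues: lambda_1 = -14.1623, lambda_2 = -7.8377
The function is concave.

1


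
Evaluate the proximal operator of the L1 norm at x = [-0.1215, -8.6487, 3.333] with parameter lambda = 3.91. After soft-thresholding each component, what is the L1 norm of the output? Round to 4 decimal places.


Soft-thresholding with lambda = 3.91:
prox(-0.1215) = sign(-0.1215)*max(|-0.1215| - 3.91, 0) = 0.0
prox(-8.6487) = sign(-8.6487)*max(|-8.6487| - 3.91, 0) = -4.7387
prox(3.333) = sign(3.333)*max(|3.333| - 3.91, 0) = 0.0
prox(x) = [0.0, -4.7387, 0.0]
||prox(x)||_1 = 0.0 + 4.7387 + 0.0 = 4.7387


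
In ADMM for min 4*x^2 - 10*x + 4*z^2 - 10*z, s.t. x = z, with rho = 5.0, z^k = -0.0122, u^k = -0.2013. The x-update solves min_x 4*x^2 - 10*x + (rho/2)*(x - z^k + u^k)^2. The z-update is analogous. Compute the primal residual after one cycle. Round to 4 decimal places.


ADMM iteration with rho = 5.0, z^k = -0.0122, u^k = -0.2013
Step 1: x-update.
Minimize 4*x^2 - 10*x + (5.0/2)*(x + 0.0122 - 0.2013)^2
FOC: (2*4 + 5.0)*x = 10 + 5.0*(-0.0122 + 0.2013)
x^{k+1} = 0.842
Step 2: z-update.
Minimize 4*z^2 - 10*z + (5.0/2)*(0.842 - z - 0.2013)^2
FOC: (2*4 + 5.0)*z = 10 + 5.0*(0.842 - 0.2013)
z^{k+1} = 1.0156
Step 3: u-update.
u^{k+1} = -0.2013 + 0.842 - 1.0156 = -0.375
Step 4: Primal residual = |0.842 - 1.0156| = 0.1737


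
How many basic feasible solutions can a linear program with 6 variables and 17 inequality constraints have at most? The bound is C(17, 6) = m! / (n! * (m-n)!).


Each vertex corresponds to some choice of n active constraints out of m, so the number of vertices is at most C(m, n) = m! / (n!(m-n)!).
m = 17, n = 6
Numerator: 17 * 16 * 15 * 14 * 13 * 12
Denominator: 6! = 720
C(17, 6) = 12376


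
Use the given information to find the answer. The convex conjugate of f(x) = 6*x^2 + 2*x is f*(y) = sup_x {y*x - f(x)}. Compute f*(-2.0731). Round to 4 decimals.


f*(y) = sup_x {y*x - a*x^2 - b*x} = sup_x {(y-b)*x - a*x^2}
FOC: (y - b) - 2a*x = 0 => x* = (y - b)/(2a)
x* = (-2.0731 - 2)/(2*6) = -0.3394
f*(-2.0731) = (y-b)^2/(4a) = (-2.0731 - 2)^2/(4*6)
= 16.5901/24 = 0.6913


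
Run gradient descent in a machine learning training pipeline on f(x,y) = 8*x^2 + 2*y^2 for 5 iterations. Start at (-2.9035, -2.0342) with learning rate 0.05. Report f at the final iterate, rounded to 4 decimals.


Gradient descent on f(x,y) = 8*x^2 + 2*y^2.
Starting point: (-2.9035, -2.0342), alpha = 0.05
Step 1: grad_x = 2*8*-2.9035 = -46.456, grad_y = 2*2*-2.0342 = -8.1368
  x_1 = -2.9035 - 0.05*-46.456 = -0.5807
  y_1 = -2.0342 - 0.05*-8.1368 = -1.6274
Step 2: grad_x = 2*8*-0.5807 = -9.2912, grad_y = 2*2*-1.6274 = -6.5094
  x_2 = -0.5807 - 0.05*-9.2912 = -0.1161
  y_2 = -1.6274 - 0.05*-6.5094 = -1.3019
Step 3: grad_x = 2*8*-0.1161 = -1.8582, grad_y = 2*2*-1.3019 = -5.2076
  x_3 = -0.1161 - 0.05*-1.8582 = -0.0232
  y_3 = -1.3019 - 0.05*-5.2076 = -1.0415
Step 4: grad_x = 2*8*-0.0232 = -0.3716, grad_y = 2*2*-1.0415 = -4.166
  x_4 = -0.0232 - 0.05*-0.3716 = -0.0046
  y_4 = -1.0415 - 0.05*-4.166 = -0.8332
Step 5: grad_x = 2*8*-0.0046 = -0.0743, grad_y = 2*2*-0.8332 = -3.3328
  x_5 = -0.0046 - 0.05*-0.0743 = -0.0009
  y_5 = -0.8332 - 0.05*-3.3328 = -0.6666
f(-0.0009, -0.6666) = 8*(-0.0009)^2 + 2*(-0.6666)^2 = 0.8886


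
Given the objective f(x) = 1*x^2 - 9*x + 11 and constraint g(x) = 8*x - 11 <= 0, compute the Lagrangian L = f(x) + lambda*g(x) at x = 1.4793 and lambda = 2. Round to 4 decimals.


Step 1: Evaluate f(x).
f(1.4793) = 1*1.4793^2 - 9*1.4793 + 11 = -0.1254
Step 2: Evaluate g(x).
g(1.4793) = 8*1.4793 - 11 = 0.8344
Step 3: Compute Lagrangian.
L = -0.1254 + 2*0.8344 = 1.5434


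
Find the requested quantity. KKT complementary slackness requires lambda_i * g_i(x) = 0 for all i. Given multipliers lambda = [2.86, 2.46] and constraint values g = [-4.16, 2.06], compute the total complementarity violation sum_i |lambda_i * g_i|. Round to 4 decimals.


KKT complementary slackness check:
lambda_1 * g_1 = 2.86 * -4.16 = -11.8976
lambda_2 * g_2 = 2.46 * 2.06 = 5.0676
Total violation = 11.8976 + 5.0676 = 16.9652


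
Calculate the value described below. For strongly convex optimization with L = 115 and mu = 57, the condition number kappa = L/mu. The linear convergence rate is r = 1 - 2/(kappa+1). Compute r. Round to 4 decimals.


Step 1: Compute the condition number.
kappa = L/mu = 115/57 = 2.0175
Step 2: Compute the convergence rate.
r = 1 - 2/(kappa + 1) = 1 - 2*mu/(L + mu) = (L - mu)/(L + mu) = 58/172 = 0.3372


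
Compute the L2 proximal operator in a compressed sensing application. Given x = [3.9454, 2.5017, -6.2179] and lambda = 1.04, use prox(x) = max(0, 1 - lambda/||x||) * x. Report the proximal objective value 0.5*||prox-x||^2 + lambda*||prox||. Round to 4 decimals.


Step 1: Compute ||x||.
||x|| = 7.7773
Step 2: Compute scaling factor.
scale = max(0, 1 - 1.04/7.7773) = 0.8663
Step 3: prox(x) = [3.4178, 2.1672, -5.3864]
||prox(x)|| = 6.7373
Step 4: Proximal objective.
0.5*||prox-x||^2 = 0.5408
lambda*||prox|| = 7.0068
Total = 7.5476


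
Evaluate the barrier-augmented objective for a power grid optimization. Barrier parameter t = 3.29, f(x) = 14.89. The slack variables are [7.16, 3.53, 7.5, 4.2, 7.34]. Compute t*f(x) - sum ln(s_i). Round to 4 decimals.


Step 1: Compute log-barrier.
ln values: [1.9685, 1.2613, 2.0149, 1.4351, 1.9933]
phi = -(1.9685 + 1.2613 + 2.0149 + 1.4351 + 1.9933) = -8.6731
Step 2: Compute augmented objective.
t*f(x) = 3.29*14.89 = 48.9881
Total = 48.9881 - 8.6731 = 40.315


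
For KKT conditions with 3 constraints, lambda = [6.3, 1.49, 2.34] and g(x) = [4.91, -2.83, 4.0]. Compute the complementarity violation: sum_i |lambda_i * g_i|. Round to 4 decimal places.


KKT complementary slackness check:
lambda_1 * g_1 = 6.3 * 4.91 = 30.933
lambda_2 * g_2 = 1.49 * -2.83 = -4.2167
lambda_3 * g_3 = 2.34 * 4.0 = 9.36
Total violation = 30.933 + 4.2167 + 9.36 = 44.5097


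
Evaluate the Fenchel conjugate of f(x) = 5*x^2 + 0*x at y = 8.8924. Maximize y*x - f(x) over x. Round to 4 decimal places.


f*(y) = sup_x {y*x - a*x^2 - b*x} = sup_x {(y-b)*x - a*x^2}
FOC: (y - b) - 2a*x = 0 => x* = (y - b)/(2a)
x* = (8.8924 - 0)/(2*5) = 0.8892
f*(8.8924) = (y-b)^2/(4a) = (8.8924 - 0)^2/(4*5)
= 79.0748/20 = 3.9537


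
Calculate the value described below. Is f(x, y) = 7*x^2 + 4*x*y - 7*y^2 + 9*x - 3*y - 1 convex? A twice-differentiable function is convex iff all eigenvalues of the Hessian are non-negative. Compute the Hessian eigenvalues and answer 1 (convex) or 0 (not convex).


The Hessian of f(x,y) = 7*x^2 + 4*x*y - 7*y^2 + 9*x - 3*y - 1 is:
H = [[14, 4], [4, -14]]
Trace = 14 - 14 = 0
Determinant = 14*-14 - (4)^2 = -212
Discriminant = (0)^2 - 4*-212 = 848.0
Eigenvalues: lambda_1 = -14.5602, lambda_2 = 14.5602
The function is not convex.

0


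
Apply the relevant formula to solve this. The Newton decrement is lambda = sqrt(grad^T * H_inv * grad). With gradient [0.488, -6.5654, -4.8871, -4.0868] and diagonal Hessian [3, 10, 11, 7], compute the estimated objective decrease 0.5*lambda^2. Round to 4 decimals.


Step 1: H is diagonal, so H^(-1) * g = [0.1627, -0.6565, -0.4443, -0.5838].
Step 2: g^T H^(-1) g = sum_i g_i^2 / H_ii
  = (0.488)^2/3 + (-6.5654)^2/10 + (-4.8871)^2/11 + (-4.0868)^2/7
  = 0.0794 + 4.3104 + 2.1712 + 2.386 = 8.9471
Step 3: Objective decrease = 0.5 * g^T H^(-1) g = 4.4735


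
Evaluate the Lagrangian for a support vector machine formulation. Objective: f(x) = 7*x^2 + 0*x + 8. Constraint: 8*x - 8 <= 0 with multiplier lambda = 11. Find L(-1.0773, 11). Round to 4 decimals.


Step 1: Evaluate f(x).
f(-1.0773) = 7*(-1.0773)^2 + 0*(-1.0773) + 8 = 16.124
Step 2: Evaluate g(x).
g(-1.0773) = 8*-1.0773 - 8 = -16.6184
Step 3: Compute Lagrangian.
L = 16.124 + 11*-16.6184 = -166.6784


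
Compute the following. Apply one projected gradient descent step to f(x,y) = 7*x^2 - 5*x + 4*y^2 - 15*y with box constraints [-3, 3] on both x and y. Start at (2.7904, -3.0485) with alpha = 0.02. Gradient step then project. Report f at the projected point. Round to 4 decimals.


Step 1: Compute gradient at (2.7904, -3.0485).
grad_x = 2*7*2.7904 - 5 = 34.0656
grad_y = 2*4*-3.0485 - 15 = -39.388
Step 2: Gradient step.
x_raw = 2.7904 - 0.02*34.0656 = 2.1091
y_raw = -3.0485 - 0.02*-39.388 = -2.2607
Step 3: Project onto [-3, 3].
x_proj = clip(2.1091) = 2.1091
y_proj = clip(-2.2607) = -2.2607
Step 4: Evaluate f.
f(2.1091, -2.2607) = 74.9472


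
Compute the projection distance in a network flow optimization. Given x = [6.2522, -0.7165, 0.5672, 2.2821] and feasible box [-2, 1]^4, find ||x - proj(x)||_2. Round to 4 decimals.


Project each component onto [-2, 1].
clip(6.2522) = 1.0, clip(-0.7165) = -0.7165, clip(0.5672) = 0.5672, clip(2.2821) = 1.0
Projection = [1.0, -0.7165, 0.5672, 1.0]
Squared diffs: [27.5856, 0.0, 0.0, 1.6438]
Distance = sqrt(29.2294) = 5.4064


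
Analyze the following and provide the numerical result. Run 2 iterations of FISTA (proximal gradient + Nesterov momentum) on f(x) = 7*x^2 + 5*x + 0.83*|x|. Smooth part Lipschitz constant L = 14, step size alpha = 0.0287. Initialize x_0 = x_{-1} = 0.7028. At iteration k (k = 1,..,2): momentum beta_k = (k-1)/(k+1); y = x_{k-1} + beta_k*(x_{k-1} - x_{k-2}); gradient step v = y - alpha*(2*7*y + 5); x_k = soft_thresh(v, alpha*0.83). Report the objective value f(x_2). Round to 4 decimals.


FISTA on f(x) = 7*x^2 + 5*x + 0.83*|x|
L = 14, alpha = 0.0287
Iteration 1: beta = 0.0, y = 0.7028 + 0.0*(0.7028 - 0.7028) = 0.7028
  grad(y) = 14.8392, v = y - alpha*grad = 0.2769
  prox(v) = soft_thresh(0.2769, 0.0238) = 0.2531
Iteration 2: beta = 0.3333, y = 0.2531 + 0.3333*(0.2531 - 0.7028) = 0.1032
  grad(y) = 6.4447, v = y - alpha*grad = -0.0818
  prox(v) = soft_thresh(-0.0818, 0.0238) = -0.0579
f(x_2) = 7*(-0.0579)^2 + 5*(-0.0579) + 0.83*|-0.0579| = -0.2181


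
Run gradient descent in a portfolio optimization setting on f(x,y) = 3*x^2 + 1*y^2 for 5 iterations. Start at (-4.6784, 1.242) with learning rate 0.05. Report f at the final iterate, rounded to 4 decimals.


Gradient descent on f(x,y) = 3*x^2 + 1*y^2.
Starting point: (-4.6784, 1.242), alpha = 0.05
Step 1: grad_x = 2*3*-4.6784 = -28.0704, grad_y = 2*1*1.242 = 2.484
  x_1 = -4.6784 - 0.05*-28.0704 = -3.2749
  y_1 = 1.242 - 0.05*2.484 = 1.1178
Step 2: grad_x = 2*3*-3.2749 = -19.6493, grad_y = 2*1*1.1178 = 2.2356
  x_2 = -3.2749 - 0.05*-19.6493 = -2.2924
  y_2 = 1.1178 - 0.05*2.2356 = 1.006
Step 3: grad_x = 2*3*-2.2924 = -13.7545, grad_y = 2*1*1.006 = 2.012
  x_3 = -2.2924 - 0.05*-13.7545 = -1.6047
  y_3 = 1.006 - 0.05*2.012 = 0.9054
Step 4: grad_x = 2*3*-1.6047 = -9.6281, grad_y = 2*1*0.9054 = 1.8108
  x_4 = -1.6047 - 0.05*-9.6281 = -1.1233
  y_4 = 0.9054 - 0.05*1.8108 = 0.8149
Step 5: grad_x = 2*3*-1.1233 = -6.7397, grad_y = 2*1*0.8149 = 1.6298
  x_5 = -1.1233 - 0.05*-6.7397 = -0.7863
  y_5 = 0.8149 - 0.05*1.6298 = 0.7334
f(-0.7863, 0.7334) = 3*(-0.7863)^2 + 1*0.7334^2 = 2.3927


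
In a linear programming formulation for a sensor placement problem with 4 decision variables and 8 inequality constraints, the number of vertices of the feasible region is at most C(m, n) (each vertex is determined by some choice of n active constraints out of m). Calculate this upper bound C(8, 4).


Each vertex corresponds to some choice of n active constraints out of m, so the number of vertices is at most C(m, n) = m! / (n!(m-n)!).
m = 8, n = 4
Numerator: 8 * 7 * 6 * 5
Denominator: 4! = 24
C(8, 4) = 70


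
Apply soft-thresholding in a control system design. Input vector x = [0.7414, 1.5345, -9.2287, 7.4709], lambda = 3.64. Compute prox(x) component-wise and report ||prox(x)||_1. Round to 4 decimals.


Soft-thresholding with lambda = 3.64:
prox(0.7414) = sign(0.7414)*max(|0.7414| - 3.64, 0) = 0.0
prox(1.5345) = sign(1.5345)*max(|1.5345| - 3.64, 0) = 0.0
prox(-9.2287) = sign(-9.2287)*max(|-9.2287| - 3.64, 0) = -5.5887
prox(7.4709) = sign(7.4709)*max(|7.4709| - 3.64, 0) = 3.8309
prox(x) = [0.0, 0.0, -5.5887, 3.8309]
||prox(x)||_1 = 0.0 + 0.0 + 5.5887 + 3.8309 = 9.4196


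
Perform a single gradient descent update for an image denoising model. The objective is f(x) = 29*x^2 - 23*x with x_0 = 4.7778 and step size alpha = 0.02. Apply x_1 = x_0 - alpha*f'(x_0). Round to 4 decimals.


We compute the gradient at x_0 and apply the update.
f'(x) = 58*x - 23
f'(4.7778) = 58*4.7778 - 23 = 254.1124
x_1 = 4.7778 - 0.02*254.1124 = -0.3044


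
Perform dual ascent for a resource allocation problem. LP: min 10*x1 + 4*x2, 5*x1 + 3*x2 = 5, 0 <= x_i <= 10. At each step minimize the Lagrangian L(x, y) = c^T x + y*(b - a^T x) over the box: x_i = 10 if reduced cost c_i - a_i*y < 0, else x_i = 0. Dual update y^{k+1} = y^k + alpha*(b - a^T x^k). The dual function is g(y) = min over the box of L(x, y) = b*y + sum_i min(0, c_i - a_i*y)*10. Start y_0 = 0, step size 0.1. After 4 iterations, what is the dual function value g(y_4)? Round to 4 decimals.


Dual ascent for LP: min 10*x1 + 4*x2, 5*x1 + 3*x2 = 5, 0 <= x_i <= 10
Step 1: y^k = 0.0, reduced costs: (10.0, 4.0)
  x^k = (0.0, 0.0), subgradient = b - a^T x = 5.0
  y^{k+1} = 0.0 + 0.1*5.0 = 0.5
Step 2: y^k = 0.5, reduced costs: (7.5, 2.5)
  x^k = (0.0, 0.0), subgradient = b - a^T x = 5.0
  y^{k+1} = 0.5 + 0.1*5.0 = 1.0
Step 3: y^k = 1.0, reduced costs: (5.0, 1.0)
  x^k = (0.0, 0.0), subgradient = b - a^T x = 5.0
  y^{k+1} = 1.0 + 0.1*5.0 = 1.5
Step 4: y^k = 1.5, reduced costs: (2.5, -0.5)
  x^k = (0.0, 10.0), subgradient = b - a^T x = -25.0
  y^{k+1} = 1.5 + 0.1*-25.0 = -1.0
Dual objective at y_4 = -1.0: reduced costs (15.0, 7.0), box minimizer x = (0.0, 0.0)
g(y_4) = b*y + (c1 - a1*y)*x1 + (c2 - a2*y)*x2 = 5*(-1.0) + 15.0*0.0 + 7.0*0.0 = -5.0 + 0.0 + 0.0 = -5.0


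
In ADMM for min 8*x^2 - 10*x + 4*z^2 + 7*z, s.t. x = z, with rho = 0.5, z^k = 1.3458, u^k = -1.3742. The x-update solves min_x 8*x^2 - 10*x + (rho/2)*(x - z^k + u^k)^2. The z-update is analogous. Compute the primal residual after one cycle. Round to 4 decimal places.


ADMM iteration with rho = 0.5, z^k = 1.3458, u^k = -1.3742
Step 1: x-update.
Minimize 8*x^2 - 10*x + (0.5/2)*(x - 1.3458 - 1.3742)^2
FOC: (2*8 + 0.5)*x = 10 + 0.5*(1.3458 + 1.3742)
x^{k+1} = 0.6885
Step 2: z-update.
Minimize 4*z^2 + 7*z + (0.5/2)*(0.6885 - z - 1.3742)^2
FOC: (2*4 + 0.5)*z = -7 + 0.5*(0.6885 - 1.3742)
z^{k+1} = -0.8639
Step 3: u-update.
u^{k+1} = -1.3742 + 0.6885 + 0.8639 = 0.1782
Step 4: Primal residual = |0.6885 + 0.8639| = 1.5524


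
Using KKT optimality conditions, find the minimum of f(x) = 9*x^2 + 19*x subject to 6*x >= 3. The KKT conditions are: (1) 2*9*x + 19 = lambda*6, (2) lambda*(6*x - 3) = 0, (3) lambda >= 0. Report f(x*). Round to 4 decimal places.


Step 1: Try lambda = 0 (constraint inactive).
x_unc = -19/(2*9) = -1.0556
Check: 6*-1.0556 = -6.3336 < 3 -- violated!
Step 2: Constraint must be active: 6*x = 3
x* = 3/6 = 0.5
lambda = (2*9*0.5 + 19)/6 = 4.6667
Step 3: Compute optimal value.
f(x*) = 9*0.5^2 + 19*0.5 = 11.75


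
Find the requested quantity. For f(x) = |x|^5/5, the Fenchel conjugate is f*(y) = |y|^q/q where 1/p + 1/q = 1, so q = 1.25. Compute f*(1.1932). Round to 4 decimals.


The conjugate exponent q satisfies 1/p + 1/q = 1.
p = 5, so q = 5/(5 - 1) = 1.25
|y|^q = 1.1932^1.25 = 1.2471
f*(1.1932) = 1.2471 / 1.25 = 0.9977


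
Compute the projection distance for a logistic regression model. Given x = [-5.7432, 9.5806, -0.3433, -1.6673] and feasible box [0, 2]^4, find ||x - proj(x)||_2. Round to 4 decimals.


Project each component onto [0, 2].
clip(-5.7432) = 0.0, clip(9.5806) = 2.0, clip(-0.3433) = 0.0, clip(-1.6673) = 0.0
Projection = [0.0, 2.0, 0.0, 0.0]
Squared diffs: [32.9843, 57.4655, 0.1179, 2.7799]
Distance = sqrt(93.3476) = 9.6617


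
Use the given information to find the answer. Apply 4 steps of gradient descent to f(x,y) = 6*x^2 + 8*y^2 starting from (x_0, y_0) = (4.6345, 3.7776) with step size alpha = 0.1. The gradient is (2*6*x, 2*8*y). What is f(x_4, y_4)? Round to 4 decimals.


Gradient descent on f(x,y) = 6*x^2 + 8*y^2.
Starting point: (4.6345, 3.7776), alpha = 0.1
Step 1: grad_x = 2*6*4.6345 = 55.614, grad_y = 2*8*3.7776 = 60.4416
  x_1 = 4.6345 - 0.1*55.614 = -0.9269
  y_1 = 3.7776 - 0.1*60.4416 = -2.2666
Step 2: grad_x = 2*6*-0.9269 = -11.1228, grad_y = 2*8*-2.2666 = -36.265
  x_2 = -0.9269 - 0.1*-11.1228 = 0.1854
  y_2 = -2.2666 - 0.1*-36.265 = 1.3599
Step 3: grad_x = 2*6*0.1854 = 2.2246, grad_y = 2*8*1.3599 = 21.759
  x_3 = 0.1854 - 0.1*2.2246 = -0.0371
  y_3 = 1.3599 - 0.1*21.759 = -0.816
Step 4: grad_x = 2*6*-0.0371 = -0.4449, grad_y = 2*8*-0.816 = -13.0554
  x_4 = -0.0371 - 0.1*-0.4449 = 0.0074
  y_4 = -0.816 - 0.1*-13.0554 = 0.4896
f(0.0074, 0.4896) = 6*0.0074^2 + 8*0.4896^2 = 1.9178


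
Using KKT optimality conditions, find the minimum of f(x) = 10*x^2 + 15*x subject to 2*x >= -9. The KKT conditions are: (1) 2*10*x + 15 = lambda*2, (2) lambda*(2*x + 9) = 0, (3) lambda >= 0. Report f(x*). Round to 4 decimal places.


Step 1: Try lambda = 0 (constraint inactive).
Stationarity: 2*10*x + 15 = 0
x* = -15/(2*10) = -0.75
Check constraint: 2*-0.75 = -1.5 >= -9 -- satisfied.
Step 2: Compute optimal value.
f(x*) = 10*(-0.75)^2 + 15*(-0.75) = -5.625


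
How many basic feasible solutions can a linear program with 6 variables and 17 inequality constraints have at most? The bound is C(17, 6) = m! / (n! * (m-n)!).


Each vertex corresponds to some choice of n active constraints out of m, so the number of vertices is at most C(m, n) = m! / (n!(m-n)!).
m = 17, n = 6
Numerator: 17 * 16 * 15 * 14 * 13 * 12
Denominator: 6! = 720
C(17, 6) = 12376


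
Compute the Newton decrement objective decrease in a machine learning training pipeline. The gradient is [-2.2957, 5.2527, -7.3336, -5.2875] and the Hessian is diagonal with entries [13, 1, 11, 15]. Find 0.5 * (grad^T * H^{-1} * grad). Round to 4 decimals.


Step 1: H is diagonal, so H^(-1) * g = [-0.1766, 5.2527, -0.6667, -0.3525].
Step 2: g^T H^(-1) g = sum_i g_i^2 / H_ii
  = (-2.2957)^2/13 + (5.2527)^2/1 + (-7.3336)^2/11 + (-5.2875)^2/15
  = 0.4054 + 27.5909 + 4.8892 + 1.8638 = 34.7493
Step 3: Objective decrease = 0.5 * g^T H^(-1) g = 17.3747


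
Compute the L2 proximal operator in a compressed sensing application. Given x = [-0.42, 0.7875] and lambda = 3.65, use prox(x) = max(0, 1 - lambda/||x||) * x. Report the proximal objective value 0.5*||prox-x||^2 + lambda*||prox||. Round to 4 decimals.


Step 1: Compute ||x||.
||x|| = 0.8925
Step 2: Compute scaling factor.
scale = max(0, 1 - 3.65/0.8925) = 0.0
Step 3: prox(x) = [-0.0, 0.0]
||prox(x)|| = 0.0
Step 4: Proximal objective.
0.5*||prox-x||^2 = 0.3983
lambda*||prox|| = 0.0
Total = 0.3983


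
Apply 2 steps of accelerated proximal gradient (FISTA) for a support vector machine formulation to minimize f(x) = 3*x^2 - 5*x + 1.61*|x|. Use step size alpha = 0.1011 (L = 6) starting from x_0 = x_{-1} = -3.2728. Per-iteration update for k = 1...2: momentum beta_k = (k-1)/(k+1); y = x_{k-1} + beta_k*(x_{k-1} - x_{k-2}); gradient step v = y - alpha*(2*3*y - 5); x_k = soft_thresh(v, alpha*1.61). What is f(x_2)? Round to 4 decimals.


FISTA on f(x) = 3*x^2 - 5*x + 1.61*|x|
L = 6, alpha = 0.1011
Iteration 1: beta = 0.0, y = -3.2728 + 0.0*(-3.2728 + 3.2728) = -3.2728
  grad(y) = -24.6368, v = y - alpha*grad = -0.782
  prox(v) = soft_thresh(-0.782, 0.1628) = -0.6192
Iteration 2: beta = 0.3333, y = -0.6192 + 0.3333*(-0.6192 + 3.2728) = 0.2653
  grad(y) = -3.4084, v = y - alpha*grad = 0.6099
  prox(v) = soft_thresh(0.6099, 0.1628) = 0.4471
f(x_2) = 3*0.4471^2 - 5*0.4471 + 1.61*|0.4471| = -0.916


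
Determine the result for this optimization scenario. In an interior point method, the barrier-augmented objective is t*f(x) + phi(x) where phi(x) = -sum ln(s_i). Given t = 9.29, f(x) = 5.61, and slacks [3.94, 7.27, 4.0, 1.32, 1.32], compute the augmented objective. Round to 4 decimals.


Step 1: Compute log-barrier.
ln values: [1.3712, 1.9838, 1.3863, 0.2776, 0.2776]
phi = -(1.3712 + 1.9838 + 1.3863 + 0.2776 + 0.2776) = -5.2965
Step 2: Compute augmented objective.
t*f(x) = 9.29*5.61 = 52.1169
Total = 52.1169 - 5.2965 = 46.8204


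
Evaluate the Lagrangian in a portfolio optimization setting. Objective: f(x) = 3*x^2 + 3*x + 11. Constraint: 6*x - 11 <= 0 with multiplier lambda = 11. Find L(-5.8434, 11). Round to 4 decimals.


Step 1: Evaluate f(x).
f(-5.8434) = 3*(-5.8434)^2 + 3*(-5.8434) + 11 = 95.9058
Step 2: Evaluate g(x).
g(-5.8434) = 6*-5.8434 - 11 = -46.0604
Step 3: Compute Lagrangian.
L = 95.9058 + 11*-46.0604 = -410.7586


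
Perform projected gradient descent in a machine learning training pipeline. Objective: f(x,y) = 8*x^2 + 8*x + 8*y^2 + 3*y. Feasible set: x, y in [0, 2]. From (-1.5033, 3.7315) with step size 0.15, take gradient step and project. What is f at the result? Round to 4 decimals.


Step 1: Compute gradient at (-1.5033, 3.7315).
grad_x = 2*8*-1.5033 + 8 = -16.0528
grad_y = 2*8*3.7315 + 3 = 62.704
Step 2: Gradient step.
x_raw = -1.5033 - 0.15*-16.0528 = 0.9046
y_raw = 3.7315 - 0.15*62.704 = -5.6741
Step 3: Project onto [0, 2].
x_proj = clip(0.9046) = 0.9046
y_proj = clip(-5.6741) = 0.0
Step 4: Evaluate f.
f(0.9046, 0.0) = 13.7837


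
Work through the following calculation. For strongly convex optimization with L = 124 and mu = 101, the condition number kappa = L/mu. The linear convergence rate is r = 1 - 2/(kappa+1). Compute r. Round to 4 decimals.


Step 1: Compute the condition number.
kappa = L/mu = 124/101 = 1.2277
Step 2: Compute the convergence rate.
r = 1 - 2/(kappa + 1) = 1 - 2*mu/(L + mu) = (L - mu)/(L + mu) = 23/225 = 0.1022


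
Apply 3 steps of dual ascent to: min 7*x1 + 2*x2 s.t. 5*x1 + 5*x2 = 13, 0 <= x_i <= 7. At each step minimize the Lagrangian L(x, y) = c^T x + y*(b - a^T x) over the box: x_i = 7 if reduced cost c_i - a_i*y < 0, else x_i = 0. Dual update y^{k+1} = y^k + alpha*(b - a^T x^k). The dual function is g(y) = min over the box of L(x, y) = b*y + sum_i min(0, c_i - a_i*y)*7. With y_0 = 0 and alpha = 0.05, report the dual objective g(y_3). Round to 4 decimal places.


Dual ascent for LP: min 7*x1 + 2*x2, 5*x1 + 5*x2 = 13, 0 <= x_i <= 7
Step 1: y^k = 0.0, reduced costs: (7.0, 2.0)
  x^k = (0.0, 0.0), subgradient = b - a^T x = 13.0
  y^{k+1} = 0.0 + 0.05*13.0 = 0.65
Step 2: y^k = 0.65, reduced costs: (3.75, -1.25)
  x^k = (0.0, 7.0), subgradient = b - a^T x = -22.0
  y^{k+1} = 0.65 + 0.05*-22.0 = -0.45
Step 3: y^k = -0.45, reduced costs: (9.25, 4.25)
  x^k = (0.0, 0.0), subgradient = b - a^T x = 13.0
  y^{k+1} = -0.45 + 0.05*13.0 = 0.2
Dual objective at y_3 = 0.2: reduced costs (6.0, 1.0), box minimizer x = (0.0, 0.0)
g(y_3) = b*y + (c1 - a1*y)*x1 + (c2 - a2*y)*x2 = 13*0.2 + 6.0*0.0 + 1.0*0.0 = 2.6 + 0.0 + 0.0 = 2.6


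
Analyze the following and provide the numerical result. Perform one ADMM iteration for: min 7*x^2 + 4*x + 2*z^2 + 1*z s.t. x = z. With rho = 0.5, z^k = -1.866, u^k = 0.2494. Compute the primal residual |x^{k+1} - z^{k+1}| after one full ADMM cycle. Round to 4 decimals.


ADMM iteration with rho = 0.5, z^k = -1.866, u^k = 0.2494
Step 1: x-update.
Minimize 7*x^2 + 4*x + (0.5/2)*(x + 1.866 + 0.2494)^2
FOC: (2*7 + 0.5)*x = -4 + 0.5*(-1.866 - 0.2494)
x^{k+1} = -0.3488
Step 2: z-update.
Minimize 2*z^2 + 1*z + (0.5/2)*(-0.3488 - z + 0.2494)^2
FOC: (2*2 + 0.5)*z = -1 + 0.5*(-0.3488 + 0.2494)
z^{k+1} = -0.2333
Step 3: u-update.
u^{k+1} = 0.2494 - 0.3488 + 0.2333 = 0.1339
Step 4: Primal residual = |-0.3488 + 0.2333| = 0.1155


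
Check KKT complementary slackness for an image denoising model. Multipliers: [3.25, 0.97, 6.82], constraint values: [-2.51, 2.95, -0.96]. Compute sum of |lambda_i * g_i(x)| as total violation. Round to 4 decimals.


KKT complementary slackness check:
lambda_1 * g_1 = 3.25 * -2.51 = -8.1575
lambda_2 * g_2 = 0.97 * 2.95 = 2.8615
lambda_3 * g_3 = 6.82 * -0.96 = -6.5472
Total violation = 8.1575 + 2.8615 + 6.5472 = 17.5662


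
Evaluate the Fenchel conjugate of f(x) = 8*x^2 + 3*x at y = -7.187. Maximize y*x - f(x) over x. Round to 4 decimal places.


f*(y) = sup_x {y*x - a*x^2 - b*x} = sup_x {(y-b)*x - a*x^2}
FOC: (y - b) - 2a*x = 0 => x* = (y - b)/(2a)
x* = (-7.187 - 3)/(2*8) = -0.6367
f*(-7.187) = (y-b)^2/(4a) = (-7.187 - 3)^2/(4*8)
= 103.775/32 = 3.243


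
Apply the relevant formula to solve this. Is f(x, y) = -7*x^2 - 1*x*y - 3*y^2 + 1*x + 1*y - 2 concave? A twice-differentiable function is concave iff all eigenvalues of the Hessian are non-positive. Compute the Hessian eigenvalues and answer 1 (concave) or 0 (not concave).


The Hessian of f(x,y) = -7*x^2 - 1*x*y - 3*y^2 + 1*x + 1*y - 2 is:
H = [[-14, -1], [-1, -6]]
Trace = -14 - 6 = -20
Determinant = -14*-6 - (-1)^2 = 83
Discriminant = (-20)^2 - 4*83 = 68.0
Eigenvalues: lambda_1 = -14.1231, lambda_2 = -5.8769
The function is concave.

1


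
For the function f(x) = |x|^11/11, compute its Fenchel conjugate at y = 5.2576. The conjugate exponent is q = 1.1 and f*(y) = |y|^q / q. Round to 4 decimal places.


The conjugate exponent q satisfies 1/p + 1/q = 1.
p = 11, so q = 11/(11 - 1) = 1.1
|y|^q = 5.2576^1.1 = 6.2068
f*(5.2576) = 6.2068 / 1.1 = 5.6425


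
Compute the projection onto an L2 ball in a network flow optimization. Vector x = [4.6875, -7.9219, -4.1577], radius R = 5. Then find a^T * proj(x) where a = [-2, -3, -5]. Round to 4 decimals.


Step 1: Compute ||x|| (intermediates to 6 decimals).
||x|| = sqrt(4.6875^2 + (-7.9219)^2 + (-4.1577)^2) = 10.100278
Step 2: Project.
Since ||x|| > R, scale = R/||x|| = 5/10.100278 = 0.495036, proj(x) = scale * x
proj(x) = [2.320481, -3.921626, -2.058211]
Step 3: Dot product.
a^T * proj(x) = -2*2.320481 - 3*(-3.921626) - 5*(-2.058211) = 17.415


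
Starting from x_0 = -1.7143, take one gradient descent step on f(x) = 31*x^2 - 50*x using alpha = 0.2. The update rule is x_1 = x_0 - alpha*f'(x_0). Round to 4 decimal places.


We compute the gradient at x_0 and apply the update.
f'(x) = 62*x - 50
f'(-1.7143) = 62*-1.7143 - 50 = -156.2866
x_1 = -1.7143 - 0.2*-156.2866 = 29.543


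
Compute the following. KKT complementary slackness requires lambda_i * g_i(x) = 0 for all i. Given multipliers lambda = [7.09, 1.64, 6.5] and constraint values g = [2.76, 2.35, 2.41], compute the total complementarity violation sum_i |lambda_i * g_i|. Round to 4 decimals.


KKT complementary slackness check:
lambda_1 * g_1 = 7.09 * 2.76 = 19.5684
lambda_2 * g_2 = 1.64 * 2.35 = 3.854
lambda_3 * g_3 = 6.5 * 2.41 = 15.665
Total violation = 19.5684 + 3.854 + 15.665 = 39.0874


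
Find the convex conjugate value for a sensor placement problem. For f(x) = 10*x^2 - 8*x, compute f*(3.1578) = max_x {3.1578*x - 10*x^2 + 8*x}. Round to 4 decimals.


f*(y) = sup_x {y*x - a*x^2 - b*x} = sup_x {(y-b)*x - a*x^2}
FOC: (y - b) - 2a*x = 0 => x* = (y - b)/(2a)
x* = (3.1578 + 8)/(2*10) = 0.5579
f*(3.1578) = (y-b)^2/(4a) = (3.1578 + 8)^2/(4*10)
= 124.4965/40 = 3.1124


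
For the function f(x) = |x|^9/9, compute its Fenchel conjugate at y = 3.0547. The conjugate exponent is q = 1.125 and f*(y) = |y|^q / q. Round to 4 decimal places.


The conjugate exponent q satisfies 1/p + 1/q = 1.
p = 9, so q = 9/(9 - 1) = 1.125
|y|^q = 3.0547^1.125 = 3.5123
f*(3.0547) = 3.5123 / 1.125 = 3.122


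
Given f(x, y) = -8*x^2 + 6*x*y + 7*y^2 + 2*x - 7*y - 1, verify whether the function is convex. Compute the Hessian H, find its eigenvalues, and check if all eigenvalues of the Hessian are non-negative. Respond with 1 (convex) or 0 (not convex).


The Hessian of f(x,y) = -8*x^2 + 6*x*y + 7*y^2 + 2*x - 7*y - 1 is:
H = [[-16, 6], [6, 14]]
Trace = -16 + 14 = -2
Determinant = -16*14 - (6)^2 = -260
Discriminant = (-2)^2 - 4*-260 = 1044.0
Eigenvalues: lambda_1 = -17.1555, lambda_2 = 15.1555
The function is not convex.

0


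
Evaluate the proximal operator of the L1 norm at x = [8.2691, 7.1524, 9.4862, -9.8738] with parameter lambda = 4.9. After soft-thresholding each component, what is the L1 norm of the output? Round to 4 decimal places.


Soft-thresholding with lambda = 4.9:
prox(8.2691) = sign(8.2691)*max(|8.2691| - 4.9, 0) = 3.3691
prox(7.1524) = sign(7.1524)*max(|7.1524| - 4.9, 0) = 2.2524
prox(9.4862) = sign(9.4862)*max(|9.4862| - 4.9, 0) = 4.5862
prox(-9.8738) = sign(-9.8738)*max(|-9.8738| - 4.9, 0) = -4.9738
prox(x) = [3.3691, 2.2524, 4.5862, -4.9738]
||prox(x)||_1 = 3.3691 + 2.2524 + 4.5862 + 4.9738 = 15.1815


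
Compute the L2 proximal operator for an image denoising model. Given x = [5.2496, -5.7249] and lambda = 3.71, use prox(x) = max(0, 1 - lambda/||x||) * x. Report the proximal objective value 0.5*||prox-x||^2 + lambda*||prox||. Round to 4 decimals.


Step 1: Compute ||x||.
||x|| = 7.7674
Step 2: Compute scaling factor.
scale = max(0, 1 - 3.71/7.7674) = 0.5224
Step 3: prox(x) = [2.7422, -2.9905]
||prox(x)|| = 4.0574
Step 4: Proximal objective.
0.5*||prox-x||^2 = 6.8821
lambda*||prox|| = 15.053
Total = 21.9351
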